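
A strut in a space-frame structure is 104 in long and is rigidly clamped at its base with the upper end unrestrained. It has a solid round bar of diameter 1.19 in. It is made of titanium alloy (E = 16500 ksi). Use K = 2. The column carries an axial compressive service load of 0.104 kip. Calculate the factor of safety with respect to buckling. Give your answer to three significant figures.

n ≈ 3.56

I = πd⁴/64 = π×1.19⁴/64 = 9.844×10^-2 in⁴
Effective length L_e = K·L = 2 × 104 = 208.0 in
P_cr = π²EI / L_e² = π² × 16500×10³ × 9.844×10^-2 / 208.0² = 370.5 lb
Factor of safety n = P_cr / P = 0.37052 / 0.104 = 3.56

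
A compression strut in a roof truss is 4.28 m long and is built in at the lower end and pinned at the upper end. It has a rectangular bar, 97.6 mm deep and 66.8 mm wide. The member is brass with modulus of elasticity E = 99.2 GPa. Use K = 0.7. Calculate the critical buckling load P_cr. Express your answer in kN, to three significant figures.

Buckling occurs about the weak axis: I_min = h·b³/12 with b = 66.8 mm (the shorter side).
I_min = 97.6×66.8³/12 = 2.424×10^6 mm⁴
I = 2.424×10^6 mm⁴ = 2.424×10^-6 m⁴
Effective length L_e = K·L = 0.7 × 4.28 = 2.996 m
P_cr = π²EI / L_e² = π² × 99.2×10⁹ × 2.424×10^-6 / 2.996² = 2.644×10^5 N

P_cr ≈ 264 kN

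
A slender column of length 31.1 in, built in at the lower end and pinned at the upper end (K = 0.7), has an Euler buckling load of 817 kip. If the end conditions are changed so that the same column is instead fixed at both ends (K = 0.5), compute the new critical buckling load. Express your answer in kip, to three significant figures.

P_cr ≈ 1600 kip

P_cr ∝ 1/K², so P_cr,new = P_cr,old × (K_old/K_new)² = 817 × (0.7/0.5)²
= 817 × 1.960 = 1600 kip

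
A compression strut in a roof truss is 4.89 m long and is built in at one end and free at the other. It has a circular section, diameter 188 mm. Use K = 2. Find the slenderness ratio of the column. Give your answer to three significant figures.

λ ≈ 208

For a solid circle r = d/4 = 188/4 = 47.00 mm
L_e = K·L = 2 × 4.89 m = 9.780 m = 9780.0 mm
λ = L_e / r_min = 9780.0 / 47.00 = 208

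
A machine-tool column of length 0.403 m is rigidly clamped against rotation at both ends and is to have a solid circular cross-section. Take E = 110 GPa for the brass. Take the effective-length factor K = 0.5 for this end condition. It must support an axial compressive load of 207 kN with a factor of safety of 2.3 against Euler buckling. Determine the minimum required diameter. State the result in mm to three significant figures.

Required P_cr = n·P = 2.3 × 207 = 476.1 kN
L_e = K·L = 0.5 × 0.403 = 0.2015 m
Required I = P_cr·L_e²/(π²E) = 4.761×10^5 × 0.2015² / (π² × 1.10×10^11) = 1.781×10^-8 m⁴
I_req = 1.781×10^4 mm⁴
Solid circle: I = πd⁴/64  ⇒  d = (64I/π)^(1/4) = (64×1.781×10^4/π)^(1/4) = 24.5 mm

d ≈ 24.5 mm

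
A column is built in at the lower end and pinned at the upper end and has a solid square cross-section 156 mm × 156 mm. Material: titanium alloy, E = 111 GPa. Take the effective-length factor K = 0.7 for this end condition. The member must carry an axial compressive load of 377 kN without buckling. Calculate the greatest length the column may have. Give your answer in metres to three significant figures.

I = a⁴/12 = 156⁴/12 = 4.935×10^7 mm⁴
I = 4.935×10^-5 m⁴
At the buckling limit P_cr = P = 3.770×10^5 N
From P_cr = π²EI/(K·L)²:  L = (1/K)·√(π²EI/P_cr) = (1/0.7)·√(π²×1.11×10^11×4.935×10^-5/3.770×10^5)
L = 17.1 m

L_max ≈ 17.1 m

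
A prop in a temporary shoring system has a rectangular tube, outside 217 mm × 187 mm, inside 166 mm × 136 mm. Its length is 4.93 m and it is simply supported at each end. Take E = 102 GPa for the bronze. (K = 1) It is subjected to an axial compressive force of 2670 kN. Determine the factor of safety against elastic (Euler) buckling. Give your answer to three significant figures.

Weak-axis I_min = (h_o·b_o³ − h_i·b_i³)/12 with b_o = 187, b_i = 136.0 mm (shorter outer/inner sides).
I_min = (217×187³ − 166.0×136.0³)/12 = 8.345×10^7 mm⁴
I = 8.345×10^7 mm⁴ = 8.345×10^-5 m⁴
Effective length L_e = K·L = 1 × 4.93 = 4.930 m
P_cr = π²EI / L_e² = π² × 102×10⁹ × 8.345×10^-5 / 4.930² = 3.457×10^6 N
Factor of safety n = P_cr / P = 3456.6 / 2670 = 1.29

n ≈ 1.29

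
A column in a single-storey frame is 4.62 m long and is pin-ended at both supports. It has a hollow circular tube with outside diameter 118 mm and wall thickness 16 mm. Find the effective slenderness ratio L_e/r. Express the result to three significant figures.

Inner diameter d_i = 118 − 2×16 = 86.00 mm
I = π(d_o⁴ − d_i⁴)/64 = π(118⁴ − 86.00⁴)/64 = 6.832×10^6 mm⁴
A = 5.127×10^3 mm²;  r_min = √(I/A) = √(6.832×10^6/5.127×10^3) = 36.50 mm
L_e = K·L = 1 × 4.62 m = 4.620 m = 4620.0 mm
λ = L_e / r_min = 4620.0 / 36.50 = 127

λ ≈ 127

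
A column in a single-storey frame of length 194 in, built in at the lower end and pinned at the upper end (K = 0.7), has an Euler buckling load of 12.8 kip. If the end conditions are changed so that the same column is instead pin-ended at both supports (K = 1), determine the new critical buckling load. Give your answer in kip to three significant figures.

P_cr ≈ 6.27 kip

P_cr ∝ 1/K², so P_cr,new = P_cr,old × (K_old/K_new)² = 12.8 × (0.7/1)²
= 12.8 × 0.4900 = 6.27 kip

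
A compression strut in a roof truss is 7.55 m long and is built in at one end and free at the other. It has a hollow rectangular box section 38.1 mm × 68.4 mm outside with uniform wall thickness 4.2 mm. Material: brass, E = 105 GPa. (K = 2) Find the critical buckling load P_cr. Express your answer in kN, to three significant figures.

P_cr ≈ 0.837 kN

Inner dimensions: h_i = 68.4 − 2×4.2 = 60.00 mm, b_i = 38.1 − 2×4.2 = 29.70 mm
Weak-axis I_min = (h_o·b_o³ − h_i·b_i³)/12 with b_o = 38.1, b_i = 29.70 mm (shorter outer/inner sides).
I_min = (68.4×38.1³ − 60.00×29.70³)/12 = 1.843×10^5 mm⁴
I = 1.843×10^5 mm⁴ = 1.843×10^-7 m⁴
Effective length L_e = K·L = 2 × 7.55 = 15.10 m
P_cr = π²EI / L_e² = π² × 105×10⁹ × 1.843×10^-7 / 15.10² = 837.4 N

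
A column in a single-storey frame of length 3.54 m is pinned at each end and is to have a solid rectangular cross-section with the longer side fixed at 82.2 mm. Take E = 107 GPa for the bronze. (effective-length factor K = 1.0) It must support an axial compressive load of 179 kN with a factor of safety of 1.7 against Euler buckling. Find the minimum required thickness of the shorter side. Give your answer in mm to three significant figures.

Required P_cr = n·P = 1.7 × 179 = 304.3 kN
L_e = K·L = 1 × 3.54 = 3.540 m
Required I = P_cr·L_e²/(π²E) = 3.043×10^5 × 3.540² / (π² × 1.07×10^11) = 3.611×10^-6 m⁴
I_req = 3.611×10^6 mm⁴
Rectangle, weak axis: I_min = h·b³/12 with h = 82.2 mm fixed  ⇒  b = (12I/h)^(1/3) = 80.8 mm

b ≈ 80.8 mm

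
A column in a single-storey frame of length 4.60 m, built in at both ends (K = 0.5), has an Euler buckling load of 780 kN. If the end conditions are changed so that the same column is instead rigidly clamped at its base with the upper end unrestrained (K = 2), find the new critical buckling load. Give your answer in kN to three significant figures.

P_cr ∝ 1/K², so P_cr,new = P_cr,old × (K_old/K_new)² = 780 × (0.5/2)²
= 780 × 0.06250 = 48.8 kN

P_cr ≈ 48.8 kN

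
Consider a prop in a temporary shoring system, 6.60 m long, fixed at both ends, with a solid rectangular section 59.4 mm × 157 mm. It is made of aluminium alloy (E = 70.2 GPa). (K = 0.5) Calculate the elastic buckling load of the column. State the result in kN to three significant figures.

P_cr ≈ 174 kN

Buckling occurs about the weak axis: I_min = h·b³/12 with b = 59.4 mm (the shorter side).
I_min = 157×59.4³/12 = 2.742×10^6 mm⁴
I = 2.742×10^6 mm⁴ = 2.742×10^-6 m⁴
Effective length L_e = K·L = 0.5 × 6.60 = 3.300 m
P_cr = π²EI / L_e² = π² × 70.2×10⁹ × 2.742×10^-6 / 3.300² = 1.745×10^5 N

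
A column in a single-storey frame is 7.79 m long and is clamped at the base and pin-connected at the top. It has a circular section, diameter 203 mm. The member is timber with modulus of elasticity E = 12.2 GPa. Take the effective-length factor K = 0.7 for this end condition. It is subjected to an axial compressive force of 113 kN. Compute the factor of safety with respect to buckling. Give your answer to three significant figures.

I = πd⁴/64 = π×203⁴/64 = 8.336×10^7 mm⁴
I = 8.336×10^7 mm⁴ = 8.336×10^-5 m⁴
Effective length L_e = K·L = 0.7 × 7.79 = 5.453 m
P_cr = π²EI / L_e² = π² × 12.2×10⁹ × 8.336×10^-5 / 5.453² = 3.376×10^5 N
Factor of safety n = P_cr / P = 337.55 / 113 = 2.99

n ≈ 2.99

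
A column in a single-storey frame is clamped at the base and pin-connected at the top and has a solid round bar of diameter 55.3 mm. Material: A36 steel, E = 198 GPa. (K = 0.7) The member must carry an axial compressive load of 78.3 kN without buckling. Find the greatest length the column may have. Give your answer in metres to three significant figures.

L_max ≈ 4.84 m

I = πd⁴/64 = π×55.3⁴/64 = 4.591×10^5 mm⁴
I = 4.591×10^-7 m⁴
At the buckling limit P_cr = P = 7.830×10^4 N
From P_cr = π²EI/(K·L)²:  L = (1/K)·√(π²EI/P_cr) = (1/0.7)·√(π²×1.98×10^11×4.591×10^-7/7.830×10^4)
L = 4.84 m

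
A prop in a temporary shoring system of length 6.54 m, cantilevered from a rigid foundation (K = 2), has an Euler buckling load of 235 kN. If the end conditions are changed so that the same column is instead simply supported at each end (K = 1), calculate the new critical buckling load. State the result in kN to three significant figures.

P_cr ∝ 1/K², so P_cr,new = P_cr,old × (K_old/K_new)² = 235 × (2/1)²
= 235 × 4.000 = 940 kN

P_cr ≈ 940 kN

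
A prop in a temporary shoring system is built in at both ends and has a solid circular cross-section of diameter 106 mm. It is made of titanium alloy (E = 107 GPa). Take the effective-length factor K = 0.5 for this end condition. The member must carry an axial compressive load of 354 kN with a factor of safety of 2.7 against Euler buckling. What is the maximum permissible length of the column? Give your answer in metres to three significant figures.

I = πd⁴/64 = π×106⁴/64 = 6.197×10^6 mm⁴
I = 6.197×10^-6 m⁴
Required critical load P_cr = n·P = 2.7 × 354 = 955.8 kN = 9.558×10^5 N
From P_cr = π²EI/(K·L)²:  L = (1/K)·√(π²EI/P_cr) = (1/0.5)·√(π²×1.07×10^11×6.197×10^-6/9.558×10^5)
L = 5.23 m

L_max ≈ 5.23 m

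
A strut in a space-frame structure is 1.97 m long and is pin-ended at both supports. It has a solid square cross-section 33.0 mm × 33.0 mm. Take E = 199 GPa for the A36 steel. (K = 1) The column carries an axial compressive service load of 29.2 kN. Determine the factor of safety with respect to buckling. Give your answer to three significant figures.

I = a⁴/12 = 33.0⁴/12 = 9.883×10^4 mm⁴
I = 9.883×10^4 mm⁴ = 9.883×10^-8 m⁴
Effective length L_e = K·L = 1 × 1.97 = 1.970 m
P_cr = π²EI / L_e² = π² × 199×10⁹ × 9.883×10^-8 / 1.970² = 5.001×10^4 N
Factor of safety n = P_cr / P = 50.014 / 29.2 = 1.71

n ≈ 1.71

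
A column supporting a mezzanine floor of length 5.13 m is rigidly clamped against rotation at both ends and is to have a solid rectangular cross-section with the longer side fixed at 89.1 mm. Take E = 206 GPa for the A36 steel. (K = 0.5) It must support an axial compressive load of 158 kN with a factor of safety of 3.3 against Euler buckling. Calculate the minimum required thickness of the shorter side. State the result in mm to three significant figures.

Required P_cr = n·P = 3.3 × 158 = 521.4 kN
L_e = K·L = 0.5 × 5.13 = 2.565 m
Required I = P_cr·L_e²/(π²E) = 5.214×10^5 × 2.565² / (π² × 2.06×10^11) = 1.687×10^-6 m⁴
I_req = 1.687×10^6 mm⁴
Rectangle, weak axis: I_min = h·b³/12 with h = 89.1 mm fixed  ⇒  b = (12I/h)^(1/3) = 61.0 mm

b ≈ 61.0 mm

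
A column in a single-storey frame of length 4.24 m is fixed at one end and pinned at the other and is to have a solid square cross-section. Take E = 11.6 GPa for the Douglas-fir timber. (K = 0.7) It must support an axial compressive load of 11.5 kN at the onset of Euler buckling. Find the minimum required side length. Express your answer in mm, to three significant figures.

L_e = K·L = 0.7 × 4.24 = 2.968 m
Required I = P_cr·L_e²/(π²E) = 1.150×10^4 × 2.968² / (π² × 1.16×10^10) = 8.848×10^-7 m⁴
I_req = 8.848×10^5 mm⁴
Solid square: I = a⁴/12  ⇒  a = (12I)^(1/4) = (12×8.848×10^5)^(1/4) = 57.1 mm

a ≈ 57.1 mm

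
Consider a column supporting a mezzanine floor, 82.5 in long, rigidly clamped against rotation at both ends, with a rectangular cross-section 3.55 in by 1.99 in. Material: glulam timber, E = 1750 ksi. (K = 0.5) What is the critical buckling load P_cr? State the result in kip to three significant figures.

Buckling occurs about the weak axis: I_min = h·b³/12 with b = 1.99 in (the shorter side).
I_min = 3.55×1.99³/12 = 2.331 in⁴
Effective length L_e = K·L = 0.5 × 82.5 = 41.25 in
P_cr = π²EI / L_e² = π² × 1750×10³ × 2.331 / 41.25² = 2.366×10^4 lb

P_cr ≈ 23.7 kip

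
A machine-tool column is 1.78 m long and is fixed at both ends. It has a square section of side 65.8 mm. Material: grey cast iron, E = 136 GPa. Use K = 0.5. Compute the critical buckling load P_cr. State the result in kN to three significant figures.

P_cr ≈ 2650 kN

I = a⁴/12 = 65.8⁴/12 = 1.562×10^6 mm⁴
I = 1.562×10^6 mm⁴ = 1.562×10^-6 m⁴
Effective length L_e = K·L = 0.5 × 1.78 = 0.8900 m
P_cr = π²EI / L_e² = π² × 136×10⁹ × 1.562×10^-6 / 0.8900² = 2.647×10^6 N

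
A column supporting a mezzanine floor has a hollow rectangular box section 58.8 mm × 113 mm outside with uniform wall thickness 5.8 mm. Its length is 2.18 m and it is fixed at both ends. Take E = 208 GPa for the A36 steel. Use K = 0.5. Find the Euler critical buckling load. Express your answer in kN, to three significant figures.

P_cr ≈ 1770 kN

Inner dimensions: h_i = 113 − 2×5.8 = 101.4 mm, b_i = 58.8 − 2×5.8 = 47.20 mm
Weak-axis I_min = (h_o·b_o³ − h_i·b_i³)/12 with b_o = 58.8, b_i = 47.20 mm (shorter outer/inner sides).
I_min = (113×58.8³ − 101.4×47.20³)/12 = 1.026×10^6 mm⁴
I = 1.026×10^6 mm⁴ = 1.026×10^-6 m⁴
Effective length L_e = K·L = 0.5 × 2.18 = 1.090 m
P_cr = π²EI / L_e² = π² × 208×10⁹ × 1.026×10^-6 / 1.090² = 1.773×10^6 N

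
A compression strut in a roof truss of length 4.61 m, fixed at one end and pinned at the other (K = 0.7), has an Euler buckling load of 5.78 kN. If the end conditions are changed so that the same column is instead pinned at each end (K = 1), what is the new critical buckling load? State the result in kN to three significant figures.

P_cr ≈ 2.83 kN

P_cr ∝ 1/K², so P_cr,new = P_cr,old × (K_old/K_new)² = 5.78 × (0.7/1)²
= 5.78 × 0.4900 = 2.83 kN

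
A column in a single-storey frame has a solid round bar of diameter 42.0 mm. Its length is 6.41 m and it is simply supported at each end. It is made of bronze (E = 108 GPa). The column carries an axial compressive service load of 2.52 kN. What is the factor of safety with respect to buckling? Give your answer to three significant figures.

I = πd⁴/64 = π×42.0⁴/64 = 1.527×10^5 mm⁴
I = 1.527×10^5 mm⁴ = 1.527×10^-7 m⁴
Effective length L_e = K·L = 1 × 6.41 = 6.410 m
P_cr = π²EI / L_e² = π² × 108×10⁹ × 1.527×10^-7 / 6.410² = 3.963×10^3 N
Factor of safety n = P_cr / P = 3.9625 / 2.52 = 1.57

n ≈ 1.57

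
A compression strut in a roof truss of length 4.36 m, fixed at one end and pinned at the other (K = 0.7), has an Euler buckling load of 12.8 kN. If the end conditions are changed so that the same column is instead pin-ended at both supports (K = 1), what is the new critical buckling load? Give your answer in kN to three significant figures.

P_cr ∝ 1/K², so P_cr,new = P_cr,old × (K_old/K_new)² = 12.8 × (0.7/1)²
= 12.8 × 0.4900 = 6.27 kN

P_cr ≈ 6.27 kN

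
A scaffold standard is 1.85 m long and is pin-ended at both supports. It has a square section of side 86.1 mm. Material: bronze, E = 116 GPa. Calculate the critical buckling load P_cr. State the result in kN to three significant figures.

P_cr ≈ 1530 kN

I = a⁴/12 = 86.1⁴/12 = 4.580×10^6 mm⁴
I = 4.580×10^6 mm⁴ = 4.580×10^-6 m⁴
Effective length L_e = K·L = 1 × 1.85 = 1.850 m
P_cr = π²EI / L_e² = π² × 116×10⁹ × 4.580×10^-6 / 1.850² = 1.532×10^6 N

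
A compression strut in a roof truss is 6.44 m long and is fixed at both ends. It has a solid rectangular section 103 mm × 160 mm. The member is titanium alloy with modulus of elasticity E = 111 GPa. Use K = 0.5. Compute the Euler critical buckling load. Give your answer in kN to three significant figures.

Buckling occurs about the weak axis: I_min = h·b³/12 with b = 103 mm (the shorter side).
I_min = 160×103³/12 = 1.457×10^7 mm⁴
I = 1.457×10^7 mm⁴ = 1.457×10^-5 m⁴
Effective length L_e = K·L = 0.5 × 6.44 = 3.220 m
P_cr = π²EI / L_e² = π² × 111×10⁹ × 1.457×10^-5 / 3.220² = 1.539×10^6 N

P_cr ≈ 1540 kN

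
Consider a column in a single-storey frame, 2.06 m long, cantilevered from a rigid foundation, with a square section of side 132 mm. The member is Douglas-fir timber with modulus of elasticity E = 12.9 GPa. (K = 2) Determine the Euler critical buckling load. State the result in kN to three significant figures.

P_cr ≈ 190 kN

I = a⁴/12 = 132⁴/12 = 2.530×10^7 mm⁴
I = 2.530×10^7 mm⁴ = 2.530×10^-5 m⁴
Effective length L_e = K·L = 2 × 2.06 = 4.120 m
P_cr = π²EI / L_e² = π² × 12.9×10⁹ × 2.530×10^-5 / 4.120² = 1.898×10^5 N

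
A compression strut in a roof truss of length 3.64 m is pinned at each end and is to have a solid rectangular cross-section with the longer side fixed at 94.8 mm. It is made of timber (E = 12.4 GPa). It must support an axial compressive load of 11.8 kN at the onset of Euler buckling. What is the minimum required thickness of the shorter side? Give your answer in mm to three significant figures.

L_e = K·L = 1 × 3.64 = 3.640 m
Required I = P_cr·L_e²/(π²E) = 1.180×10^4 × 3.640² / (π² × 1.24×10^10) = 1.278×10^-6 m⁴
I_req = 1.278×10^6 mm⁴
Rectangle, weak axis: I_min = h·b³/12 with h = 94.8 mm fixed  ⇒  b = (12I/h)^(1/3) = 54.5 mm

b ≈ 54.5 mm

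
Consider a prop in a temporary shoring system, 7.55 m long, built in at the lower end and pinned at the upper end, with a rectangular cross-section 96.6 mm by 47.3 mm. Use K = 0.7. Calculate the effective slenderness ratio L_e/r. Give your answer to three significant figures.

For a rectangle r_min = b/√12 = 47.3/√12 = 13.65 mm
L_e = K·L = 0.7 × 7.55 m = 5.285 m = 5285.0 mm
λ = L_e / r_min = 5285.0 / 13.65 = 387

λ ≈ 387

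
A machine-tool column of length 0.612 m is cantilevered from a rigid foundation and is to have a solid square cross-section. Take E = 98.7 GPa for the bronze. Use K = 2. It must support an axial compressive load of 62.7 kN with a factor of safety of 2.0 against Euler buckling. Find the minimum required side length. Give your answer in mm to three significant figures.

Required P_cr = n·P = 2.0 × 62.7 = 125.4 kN
L_e = K·L = 2 × 0.612 = 1.224 m
Required I = P_cr·L_e²/(π²E) = 1.254×10^5 × 1.224² / (π² × 9.87×10^10) = 1.929×10^-7 m⁴
I_req = 1.929×10^5 mm⁴
Solid square: I = a⁴/12  ⇒  a = (12I)^(1/4) = (12×1.929×10^5)^(1/4) = 39.0 mm

a ≈ 39.0 mm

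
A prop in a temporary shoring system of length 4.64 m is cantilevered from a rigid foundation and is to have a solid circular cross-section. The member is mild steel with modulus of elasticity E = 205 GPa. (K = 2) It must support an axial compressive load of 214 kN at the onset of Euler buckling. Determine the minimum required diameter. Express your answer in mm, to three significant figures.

L_e = K·L = 2 × 4.64 = 9.280 m
Required I = P_cr·L_e²/(π²E) = 2.140×10^5 × 9.280² / (π² × 2.05×10^11) = 9.109×10^-6 m⁴
I_req = 9.109×10^6 mm⁴
Solid circle: I = πd⁴/64  ⇒  d = (64I/π)^(1/4) = (64×9.109×10^6/π)^(1/4) = 117 mm

d ≈ 117 mm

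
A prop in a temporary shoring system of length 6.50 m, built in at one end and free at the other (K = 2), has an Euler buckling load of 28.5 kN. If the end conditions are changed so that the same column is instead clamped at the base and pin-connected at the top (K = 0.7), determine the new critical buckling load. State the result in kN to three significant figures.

P_cr ≈ 233 kN

P_cr ∝ 1/K², so P_cr,new = P_cr,old × (K_old/K_new)² = 28.5 × (2/0.7)²
= 28.5 × 8.163 = 233 kN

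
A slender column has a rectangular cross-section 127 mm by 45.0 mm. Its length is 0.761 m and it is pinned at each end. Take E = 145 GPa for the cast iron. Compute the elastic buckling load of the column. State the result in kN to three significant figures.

P_cr ≈ 2380 kN

Buckling occurs about the weak axis: I_min = h·b³/12 with b = 45.0 mm (the shorter side).
I_min = 127×45.0³/12 = 9.644×10^5 mm⁴
I = 9.644×10^5 mm⁴ = 9.644×10^-7 m⁴
Effective length L_e = K·L = 1 × 0.761 = 0.7610 m
P_cr = π²EI / L_e² = π² × 145×10⁹ × 9.644×10^-7 / 0.7610² = 2.383×10^6 N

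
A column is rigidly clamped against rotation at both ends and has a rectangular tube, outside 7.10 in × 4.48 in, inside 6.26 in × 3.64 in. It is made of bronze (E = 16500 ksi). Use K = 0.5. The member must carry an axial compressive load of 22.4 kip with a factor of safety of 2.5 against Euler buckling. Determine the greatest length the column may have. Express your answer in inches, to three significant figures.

Weak-axis I_min = (h_o·b_o³ − h_i·b_i³)/12 with b_o = 4.48, b_i = 3.640 in (shorter outer/inner sides).
I_min = (7.10×4.48³ − 6.260×3.640³)/12 = 28.04 in⁴
Required critical load P_cr = n·P = 2.5 × 22.4 = 56.00 kip = 5.600×10^4 lb
From P_cr = π²EI/(K·L)²:  L = (1/K)·√(π²EI/P_cr) = (1/0.5)·√(π²×1.65×10^7×28.04/5.600×10^4)
L = 571 in

L_max ≈ 571 in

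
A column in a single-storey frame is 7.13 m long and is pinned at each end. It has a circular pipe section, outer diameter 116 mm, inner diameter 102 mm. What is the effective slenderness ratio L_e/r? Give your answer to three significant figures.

λ ≈ 185

d_o = 116 mm, d_i = 102 mm
I = π(d_o⁴ − d_i⁴)/64 = π(116⁴ − 102.0⁴)/64 = 3.575×10^6 mm⁴
A = 2.397×10^3 mm²;  r_min = √(I/A) = √(3.575×10^6/2.397×10^3) = 38.62 mm
L_e = K·L = 1 × 7.13 m = 7.130 m = 7130.0 mm
λ = L_e / r_min = 7130.0 / 38.62 = 185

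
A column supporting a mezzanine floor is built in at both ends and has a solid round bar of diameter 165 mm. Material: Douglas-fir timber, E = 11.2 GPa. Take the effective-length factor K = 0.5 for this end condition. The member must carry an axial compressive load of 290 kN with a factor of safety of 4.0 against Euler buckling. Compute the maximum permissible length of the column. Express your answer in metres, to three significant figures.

L_max ≈ 3.72 m

I = πd⁴/64 = π×165⁴/64 = 3.638×10^7 mm⁴
I = 3.638×10^-5 m⁴
Required critical load P_cr = n·P = 4.0 × 290 = 1160 kN = 1.160×10^6 N
From P_cr = π²EI/(K·L)²:  L = (1/K)·√(π²EI/P_cr) = (1/0.5)·√(π²×1.12×10^10×3.638×10^-5/1.160×10^6)
L = 3.72 m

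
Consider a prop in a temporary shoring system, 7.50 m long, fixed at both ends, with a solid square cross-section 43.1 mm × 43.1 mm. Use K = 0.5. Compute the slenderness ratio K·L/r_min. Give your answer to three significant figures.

For a square r = a/√12 = 43.1/√12 = 12.44 mm
L_e = K·L = 0.5 × 7.50 m = 3.750 m = 3750.0 mm
λ = L_e / r_min = 3750.0 / 12.44 = 301

λ ≈ 301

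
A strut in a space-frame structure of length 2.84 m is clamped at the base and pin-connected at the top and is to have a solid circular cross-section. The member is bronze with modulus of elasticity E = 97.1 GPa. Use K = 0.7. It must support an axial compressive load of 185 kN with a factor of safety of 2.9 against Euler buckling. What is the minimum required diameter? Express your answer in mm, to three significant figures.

Required P_cr = n·P = 2.9 × 185 = 536.5 kN
L_e = K·L = 0.7 × 2.84 = 1.988 m
Required I = P_cr·L_e²/(π²E) = 5.365×10^5 × 1.988² / (π² × 9.71×10^10) = 2.213×10^-6 m⁴
I_req = 2.213×10^6 mm⁴
Solid circle: I = πd⁴/64  ⇒  d = (64I/π)^(1/4) = (64×2.213×10^6/π)^(1/4) = 81.9 mm

d ≈ 81.9 mm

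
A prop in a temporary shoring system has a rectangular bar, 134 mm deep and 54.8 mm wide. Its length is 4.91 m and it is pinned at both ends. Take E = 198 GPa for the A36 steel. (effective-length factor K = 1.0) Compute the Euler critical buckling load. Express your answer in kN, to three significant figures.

Buckling occurs about the weak axis: I_min = h·b³/12 with b = 54.8 mm (the shorter side).
I_min = 134×54.8³/12 = 1.838×10^6 mm⁴
I = 1.838×10^6 mm⁴ = 1.838×10^-6 m⁴
Effective length L_e = K·L = 1 × 4.91 = 4.910 m
P_cr = π²EI / L_e² = π² × 198×10⁹ × 1.838×10^-6 / 4.910² = 1.490×10^5 N

P_cr ≈ 149 kN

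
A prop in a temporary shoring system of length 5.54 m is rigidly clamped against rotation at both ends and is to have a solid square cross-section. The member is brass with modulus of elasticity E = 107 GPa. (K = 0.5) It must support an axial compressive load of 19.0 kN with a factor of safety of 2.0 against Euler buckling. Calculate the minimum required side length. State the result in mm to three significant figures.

Required P_cr = n·P = 2.0 × 19.0 = 38.00 kN
L_e = K·L = 0.5 × 5.54 = 2.770 m
Required I = P_cr·L_e²/(π²E) = 3.800×10^4 × 2.770² / (π² × 1.07×10^11) = 2.761×10^-7 m⁴
I_req = 2.761×10^5 mm⁴
Solid square: I = a⁴/12  ⇒  a = (12I)^(1/4) = (12×2.761×10^5)^(1/4) = 42.7 mm

a ≈ 42.7 mm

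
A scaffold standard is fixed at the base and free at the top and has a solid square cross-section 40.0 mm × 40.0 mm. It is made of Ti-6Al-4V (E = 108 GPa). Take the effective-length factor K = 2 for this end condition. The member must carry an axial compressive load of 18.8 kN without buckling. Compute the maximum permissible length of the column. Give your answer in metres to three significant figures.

I = a⁴/12 = 40.0⁴/12 = 2.133×10^5 mm⁴
I = 2.133×10^-7 m⁴
At the buckling limit P_cr = P = 1.880×10^4 N
From P_cr = π²EI/(K·L)²:  L = (1/K)·√(π²EI/P_cr) = (1/2)·√(π²×1.08×10^11×2.133×10^-7/1.880×10^4)
L = 1.74 m

L_max ≈ 1.74 m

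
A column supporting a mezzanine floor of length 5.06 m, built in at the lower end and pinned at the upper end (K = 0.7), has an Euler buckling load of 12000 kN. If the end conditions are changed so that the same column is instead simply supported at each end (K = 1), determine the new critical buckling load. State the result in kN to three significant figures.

P_cr ≈ 5880 kN

P_cr ∝ 1/K², so P_cr,new = P_cr,old × (K_old/K_new)² = 12000 × (0.7/1)²
= 12000 × 0.4900 = 5880 kN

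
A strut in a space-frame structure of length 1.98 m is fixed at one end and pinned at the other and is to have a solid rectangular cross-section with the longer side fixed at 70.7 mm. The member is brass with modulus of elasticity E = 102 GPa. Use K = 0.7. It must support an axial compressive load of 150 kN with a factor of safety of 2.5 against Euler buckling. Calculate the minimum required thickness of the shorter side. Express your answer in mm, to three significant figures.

b ≈ 49.5 mm

Required P_cr = n·P = 2.5 × 150 = 375.0 kN
L_e = K·L = 0.7 × 1.98 = 1.386 m
Required I = P_cr·L_e²/(π²E) = 3.750×10^5 × 1.386² / (π² × 1.02×10^11) = 7.156×10^-7 m⁴
I_req = 7.156×10^5 mm⁴
Rectangle, weak axis: I_min = h·b³/12 with h = 70.7 mm fixed  ⇒  b = (12I/h)^(1/3) = 49.5 mm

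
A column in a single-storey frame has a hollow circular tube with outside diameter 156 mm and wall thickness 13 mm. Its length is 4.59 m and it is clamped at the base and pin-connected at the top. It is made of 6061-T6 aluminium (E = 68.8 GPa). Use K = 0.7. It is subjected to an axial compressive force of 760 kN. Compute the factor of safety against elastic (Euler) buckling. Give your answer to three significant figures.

n ≈ 1.30

Inner diameter d_i = 156 − 2×13 = 130.0 mm
I = π(d_o⁴ − d_i⁴)/64 = π(156⁴ − 130.0⁴)/64 = 1.505×10^7 mm⁴
I = 1.505×10^7 mm⁴ = 1.505×10^-5 m⁴
Effective length L_e = K·L = 0.7 × 4.59 = 3.213 m
P_cr = π²EI / L_e² = π² × 68.8×10⁹ × 1.505×10^-5 / 3.213² = 9.900×10^5 N
Factor of safety n = P_cr / P = 990.04 / 760 = 1.30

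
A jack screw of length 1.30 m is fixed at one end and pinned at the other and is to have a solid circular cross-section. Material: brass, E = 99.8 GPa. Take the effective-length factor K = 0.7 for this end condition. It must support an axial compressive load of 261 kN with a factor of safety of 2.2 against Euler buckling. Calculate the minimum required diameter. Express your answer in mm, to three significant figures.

Required P_cr = n·P = 2.2 × 261 = 574.2 kN
L_e = K·L = 0.7 × 1.30 = 0.9100 m
Required I = P_cr·L_e²/(π²E) = 5.742×10^5 × 0.9100² / (π² × 9.98×10^10) = 4.827×10^-7 m⁴
I_req = 4.827×10^5 mm⁴
Solid circle: I = πd⁴/64  ⇒  d = (64I/π)^(1/4) = (64×4.827×10^5/π)^(1/4) = 56.0 mm

d ≈ 56.0 mm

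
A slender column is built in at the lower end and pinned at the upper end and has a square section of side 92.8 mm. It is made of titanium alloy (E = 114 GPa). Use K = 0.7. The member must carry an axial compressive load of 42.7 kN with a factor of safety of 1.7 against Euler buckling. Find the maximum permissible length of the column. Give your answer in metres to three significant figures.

I = a⁴/12 = 92.8⁴/12 = 6.180×10^6 mm⁴
I = 6.180×10^-6 m⁴
Required critical load P_cr = n·P = 1.7 × 42.7 = 72.59 kN = 7.259×10^4 N
From P_cr = π²EI/(K·L)²:  L = (1/K)·√(π²EI/P_cr) = (1/0.7)·√(π²×1.14×10^11×6.180×10^-6/7.259×10^4)
L = 14.0 m

L_max ≈ 14.0 m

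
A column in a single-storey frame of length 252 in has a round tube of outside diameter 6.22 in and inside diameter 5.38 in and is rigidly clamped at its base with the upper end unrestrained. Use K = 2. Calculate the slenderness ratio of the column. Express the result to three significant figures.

λ ≈ 245

d_o = 6.22 in, d_i = 5.38 in
I = π(d_o⁴ − d_i⁴)/64 = π(6.22⁴ − 5.380⁴)/64 = 32.35 in⁴
A = 7.653 in²;  r_min = √(I/A) = √(32.35/7.653) = 2.056 in
L_e = K·L = 2 × 252 = 504.0 in
λ = L_e / r_min = 504.00 / 2.056 = 245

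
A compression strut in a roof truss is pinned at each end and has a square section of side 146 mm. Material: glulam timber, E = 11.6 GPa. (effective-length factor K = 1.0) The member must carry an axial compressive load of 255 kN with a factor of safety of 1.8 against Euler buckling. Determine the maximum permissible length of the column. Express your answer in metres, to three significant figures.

I = a⁴/12 = 146⁴/12 = 3.786×10^7 mm⁴
I = 3.786×10^-5 m⁴
Required critical load P_cr = n·P = 1.8 × 255 = 459.0 kN = 4.590×10^5 N
From P_cr = π²EI/(K·L)²:  L = (1/K)·√(π²EI/P_cr) = (1/1)·√(π²×1.16×10^10×3.786×10^-5/4.590×10^5)
L = 3.07 m

L_max ≈ 3.07 m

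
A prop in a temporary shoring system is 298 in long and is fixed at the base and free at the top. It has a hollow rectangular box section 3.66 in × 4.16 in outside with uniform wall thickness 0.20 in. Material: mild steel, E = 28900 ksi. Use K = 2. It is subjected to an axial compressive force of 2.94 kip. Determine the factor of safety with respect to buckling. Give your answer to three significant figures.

Inner dimensions: h_i = 4.16 − 2×0.20 = 3.760 in, b_i = 3.66 − 2×0.20 = 3.260 in
Weak-axis I_min = (h_o·b_o³ − h_i·b_i³)/12 with b_o = 3.66, b_i = 3.260 in (shorter outer/inner sides).
I_min = (4.16×3.66³ − 3.760×3.260³)/12 = 6.141 in⁴
Effective length L_e = K·L = 2 × 298 = 596.0 in
P_cr = π²EI / L_e² = π² × 28900×10³ × 6.141 / 596.0² = 4.931×10^3 lb
Factor of safety n = P_cr / P = 4.9308 / 2.94 = 1.68

n ≈ 1.68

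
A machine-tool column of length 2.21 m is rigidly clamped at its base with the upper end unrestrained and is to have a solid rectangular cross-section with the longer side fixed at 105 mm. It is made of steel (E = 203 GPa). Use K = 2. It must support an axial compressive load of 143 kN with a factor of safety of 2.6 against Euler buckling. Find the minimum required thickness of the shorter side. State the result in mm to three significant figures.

Required P_cr = n·P = 2.6 × 143 = 371.8 kN
L_e = K·L = 2 × 2.21 = 4.420 m
Required I = P_cr·L_e²/(π²E) = 3.718×10^5 × 4.420² / (π² × 2.03×10^11) = 3.625×10^-6 m⁴
I_req = 3.625×10^6 mm⁴
Rectangle, weak axis: I_min = h·b³/12 with h = 105 mm fixed  ⇒  b = (12I/h)^(1/3) = 74.6 mm

b ≈ 74.6 mm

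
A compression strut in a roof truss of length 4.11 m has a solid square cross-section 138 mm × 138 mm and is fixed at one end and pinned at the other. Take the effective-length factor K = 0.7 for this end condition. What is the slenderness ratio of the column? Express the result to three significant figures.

I = a⁴/12 = 138⁴/12 = 3.022×10^7 mm⁴
A = 1.904×10^4 mm²;  r_min = √(I/A) = √(3.022×10^7/1.904×10^4) = 39.84 mm
L_e = K·L = 0.7 × 4.11 m = 2.877 m = 2877.0 mm
λ = L_e / r_min = 2877.0 / 39.84 = 72.2

λ ≈ 72.2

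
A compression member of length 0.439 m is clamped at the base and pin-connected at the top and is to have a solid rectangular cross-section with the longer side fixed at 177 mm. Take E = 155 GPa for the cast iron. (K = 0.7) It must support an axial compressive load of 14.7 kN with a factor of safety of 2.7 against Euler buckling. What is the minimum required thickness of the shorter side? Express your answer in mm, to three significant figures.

Required P_cr = n·P = 2.7 × 14.7 = 39.69 kN
L_e = K·L = 0.7 × 0.439 = 0.3073 m
Required I = P_cr·L_e²/(π²E) = 3.969×10^4 × 0.3073² / (π² × 1.55×10^11) = 2.450×10^-9 m⁴
I_req = 2.450×10^3 mm⁴
Rectangle, weak axis: I_min = h·b³/12 with h = 177 mm fixed  ⇒  b = (12I/h)^(1/3) = 5.50 mm

b ≈ 5.50 mm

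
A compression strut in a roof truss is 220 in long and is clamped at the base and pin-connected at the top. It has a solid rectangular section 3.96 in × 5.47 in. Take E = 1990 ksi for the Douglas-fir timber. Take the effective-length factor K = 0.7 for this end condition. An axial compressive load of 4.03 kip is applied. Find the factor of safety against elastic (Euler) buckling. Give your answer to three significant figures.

Buckling occurs about the weak axis: I_min = h·b³/12 with b = 3.96 in (the shorter side).
I_min = 5.47×3.96³/12 = 28.31 in⁴
Effective length L_e = K·L = 0.7 × 220 = 154.0 in
P_cr = π²EI / L_e² = π² × 1990×10³ × 28.31 / 154.0² = 2.344×10^4 lb
Factor of safety n = P_cr / P = 23.442 / 4.03 = 5.82

n ≈ 5.82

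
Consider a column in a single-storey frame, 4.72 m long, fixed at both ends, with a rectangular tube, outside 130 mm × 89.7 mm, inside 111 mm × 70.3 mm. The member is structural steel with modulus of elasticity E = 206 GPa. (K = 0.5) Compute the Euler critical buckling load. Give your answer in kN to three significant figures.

Weak-axis I_min = (h_o·b_o³ − h_i·b_i³)/12 with b_o = 89.7, b_i = 70.30 mm (shorter outer/inner sides).
I_min = (130×89.7³ − 111.0×70.30³)/12 = 4.605×10^6 mm⁴
I = 4.605×10^6 mm⁴ = 4.605×10^-6 m⁴
Effective length L_e = K·L = 0.5 × 4.72 = 2.360 m
P_cr = π²EI / L_e² = π² × 206×10⁹ × 4.605×10^-6 / 2.360² = 1.681×10^6 N

P_cr ≈ 1680 kN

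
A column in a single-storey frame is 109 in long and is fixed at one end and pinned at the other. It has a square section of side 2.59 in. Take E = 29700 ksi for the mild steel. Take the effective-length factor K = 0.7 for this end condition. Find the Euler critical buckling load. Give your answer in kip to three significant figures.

I = a⁴/12 = 2.59⁴/12 = 3.750 in⁴
Effective length L_e = K·L = 0.7 × 109 = 76.30 in
P_cr = π²EI / L_e² = π² × 29700×10³ × 3.750 / 76.30² = 1.888×10^5 lb

P_cr ≈ 189 kip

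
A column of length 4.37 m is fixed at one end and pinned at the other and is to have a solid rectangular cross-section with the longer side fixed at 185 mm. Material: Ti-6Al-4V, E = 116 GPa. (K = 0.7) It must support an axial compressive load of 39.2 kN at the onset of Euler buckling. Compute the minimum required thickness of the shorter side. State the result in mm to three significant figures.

L_e = K·L = 0.7 × 4.37 = 3.059 m
Required I = P_cr·L_e²/(π²E) = 3.920×10^4 × 3.059² / (π² × 1.16×10^11) = 3.204×10^-7 m⁴
I_req = 3.204×10^5 mm⁴
Rectangle, weak axis: I_min = h·b³/12 with h = 185 mm fixed  ⇒  b = (12I/h)^(1/3) = 27.5 mm

b ≈ 27.5 mm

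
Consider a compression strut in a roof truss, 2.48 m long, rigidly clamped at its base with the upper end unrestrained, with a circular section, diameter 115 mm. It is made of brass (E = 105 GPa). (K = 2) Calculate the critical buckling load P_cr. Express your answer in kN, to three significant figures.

P_cr ≈ 362 kN

I = πd⁴/64 = π×115⁴/64 = 8.585×10^6 mm⁴
I = 8.585×10^6 mm⁴ = 8.585×10^-6 m⁴
Effective length L_e = K·L = 2 × 2.48 = 4.960 m
P_cr = π²EI / L_e² = π² × 105×10⁹ × 8.585×10^-6 / 4.960² = 3.616×10^5 N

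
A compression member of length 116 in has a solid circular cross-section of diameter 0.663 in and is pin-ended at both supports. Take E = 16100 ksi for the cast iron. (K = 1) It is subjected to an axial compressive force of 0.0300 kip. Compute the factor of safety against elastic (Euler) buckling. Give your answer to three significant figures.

n ≈ 3.73

I = πd⁴/64 = π×0.663⁴/64 = 9.485×10^-3 in⁴
Effective length L_e = K·L = 1 × 116 = 116.0 in
P_cr = π²EI / L_e² = π² × 16100×10³ × 9.485×10^-3 / 116.0² = 112.0 lb
Factor of safety n = P_cr / P = 0.11200 / 0.0300 = 3.73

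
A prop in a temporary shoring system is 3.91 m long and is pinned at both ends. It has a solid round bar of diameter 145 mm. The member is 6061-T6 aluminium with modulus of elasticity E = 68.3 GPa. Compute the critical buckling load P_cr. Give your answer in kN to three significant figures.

I = πd⁴/64 = π×145⁴/64 = 2.170×10^7 mm⁴
I = 2.170×10^7 mm⁴ = 2.170×10^-5 m⁴
Effective length L_e = K·L = 1 × 3.91 = 3.910 m
P_cr = π²EI / L_e² = π² × 68.3×10⁹ × 2.170×10^-5 / 3.910² = 9.568×10^5 N

P_cr ≈ 957 kN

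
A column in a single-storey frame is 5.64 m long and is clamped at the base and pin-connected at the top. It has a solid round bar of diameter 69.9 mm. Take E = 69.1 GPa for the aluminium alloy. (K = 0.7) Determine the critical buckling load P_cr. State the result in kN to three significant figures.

P_cr ≈ 51.3 kN

I = πd⁴/64 = π×69.9⁴/64 = 1.172×10^6 mm⁴
I = 1.172×10^6 mm⁴ = 1.172×10^-6 m⁴
Effective length L_e = K·L = 0.7 × 5.64 = 3.948 m
P_cr = π²EI / L_e² = π² × 69.1×10⁹ × 1.172×10^-6 / 3.948² = 5.127×10^4 N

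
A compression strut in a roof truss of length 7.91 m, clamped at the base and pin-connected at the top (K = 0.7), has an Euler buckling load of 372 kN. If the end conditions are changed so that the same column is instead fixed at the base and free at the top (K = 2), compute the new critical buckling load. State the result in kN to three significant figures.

P_cr ∝ 1/K², so P_cr,new = P_cr,old × (K_old/K_new)² = 372 × (0.7/2)²
= 372 × 0.1225 = 45.6 kN

P_cr ≈ 45.6 kN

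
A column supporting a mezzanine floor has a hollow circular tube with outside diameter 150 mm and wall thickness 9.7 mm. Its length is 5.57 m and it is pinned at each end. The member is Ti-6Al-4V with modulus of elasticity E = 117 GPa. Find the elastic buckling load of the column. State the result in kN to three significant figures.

Inner diameter d_i = 150 − 2×9.7 = 130.6 mm
I = π(d_o⁴ − d_i⁴)/64 = π(150⁴ − 130.6⁴)/64 = 1.057×10^7 mm⁴
I = 1.057×10^7 mm⁴ = 1.057×10^-5 m⁴
Effective length L_e = K·L = 1 × 5.57 = 5.570 m
P_cr = π²EI / L_e² = π² × 117×10⁹ × 1.057×10^-5 / 5.570² = 3.934×10^5 N

P_cr ≈ 393 kN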